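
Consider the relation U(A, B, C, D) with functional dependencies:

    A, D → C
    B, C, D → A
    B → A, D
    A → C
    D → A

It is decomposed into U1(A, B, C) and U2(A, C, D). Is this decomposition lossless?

No

Common attributes: U1 ∩ U2 = {A, C}.
No dependency enlarges {A, C}, so (A, C)⁺ = {A, C}.
The closure contains neither all of U1 = {A, B, C} nor all of U2 = {A, C, D}, so the common attributes are not a superkey of either fragment. The join is lossy.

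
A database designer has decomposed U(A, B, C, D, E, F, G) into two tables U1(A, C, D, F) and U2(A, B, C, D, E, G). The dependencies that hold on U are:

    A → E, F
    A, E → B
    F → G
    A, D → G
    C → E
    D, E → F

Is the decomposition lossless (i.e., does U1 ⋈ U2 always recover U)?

Common attributes: U1 ∩ U2 = {A, C, D}.
Closure of {A, C, D}: A → E, F applies, adding E, F; A, E → B applies, adding B; F → G applies, adding G. So (A, C, D)⁺ = {A, B, C, D, E, F, G}.
This closure contains every attribute of U1, so U1 ∩ U2 → U1. The join is lossless.

Yes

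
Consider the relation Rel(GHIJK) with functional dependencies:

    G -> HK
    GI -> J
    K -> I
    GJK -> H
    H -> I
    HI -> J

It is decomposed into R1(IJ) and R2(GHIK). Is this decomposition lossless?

Common attributes: R1 ∩ R2 = {I}.
No dependency enlarges {I}, so (I)⁺ = {I}.
The closure contains neither all of R1 = {IJ} nor all of R2 = {GHIK}, so the common attributes are not a superkey of either fragment. The join is lossy.

No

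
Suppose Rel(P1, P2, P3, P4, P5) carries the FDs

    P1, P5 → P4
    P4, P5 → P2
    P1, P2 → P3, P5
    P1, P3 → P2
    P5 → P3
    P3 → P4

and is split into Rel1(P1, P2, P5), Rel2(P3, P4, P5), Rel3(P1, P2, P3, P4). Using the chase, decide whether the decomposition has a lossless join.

Chase test. Columns are P1, P2, P3, P4, P5; row i has aⱼ where attribute j ∈ Reli, else bᵢⱼ.
Initial tableau (one row per fragment):
  row 1: a1 a2 b13 b14 a5
  row 2: b21 b22 a3 a4 a5
  row 3: a1 a2 a3 a4 b35
Rows 1 and 3 agree on P1, P2; apply P1, P2→P3, P5 and equate their P3, P5 entries.
Rows 1 and 2 agree on P3; apply P3→P4 and equate their P4 entries.
Rows 1 and 2 agree on P4, P5; apply P4, P5→P2 and equate their P2 entries.
Row 1 is now all distinguished symbols — the join is lossless.

Yes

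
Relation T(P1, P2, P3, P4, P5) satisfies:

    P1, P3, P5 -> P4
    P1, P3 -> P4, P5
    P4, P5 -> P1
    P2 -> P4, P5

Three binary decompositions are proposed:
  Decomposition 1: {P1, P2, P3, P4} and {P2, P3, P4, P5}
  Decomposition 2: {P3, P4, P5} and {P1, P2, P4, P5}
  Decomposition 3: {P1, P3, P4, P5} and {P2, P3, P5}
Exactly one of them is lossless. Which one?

Decomposition 1: common = {P2, P3, P4}, closure = {P1, P2, P3, P4, P5} → lossless.
Decomposition 2: common = {P4, P5}, closure = {P1, P4, P5} → lossy.
Decomposition 3: common = {P3, P5}, closure = {P3, P5} → lossy.

Decomposition 1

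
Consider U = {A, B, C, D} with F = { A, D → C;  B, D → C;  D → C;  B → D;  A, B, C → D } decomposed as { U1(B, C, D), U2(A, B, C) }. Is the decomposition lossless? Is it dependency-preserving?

Lossless test: (B, C)⁺ = {B, C, D}, which contains all of one fragment — lossless.
Dependency preservation: A, D → C; A, B, C → D are not contained in any single fragment, but the restricted closure of each left-hand side across the fragments still reaches the right-hand side; the remaining FDs each lie inside some fragment. All dependencies are preserved.

lossless and dependency-preserving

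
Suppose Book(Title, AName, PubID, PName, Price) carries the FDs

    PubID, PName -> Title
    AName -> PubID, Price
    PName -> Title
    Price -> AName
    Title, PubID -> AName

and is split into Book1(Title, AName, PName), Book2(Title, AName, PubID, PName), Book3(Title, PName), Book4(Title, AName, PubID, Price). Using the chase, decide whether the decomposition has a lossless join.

Yes

Chase test. Columns are Title, AName, PubID, PName, Price; row i has aⱼ where attribute j ∈ Booki, else bᵢⱼ.
Initial tableau (one row per fragment):
  row 1: a1 a2 b13 a4 b15
  row 2: a1 a2 a3 a4 b25
  row 3: a1 b32 b33 a4 b35
  row 4: a1 a2 a3 b44 a5
Rows 1 and 2 agree on AName; apply AName→PubID, Price and equate their PubID, Price entries.
Rows 1 and 4 agree on AName; apply AName→PubID, Price and equate their PubID, Price entries.
Row 1 is now all distinguished symbols — the join is lossless.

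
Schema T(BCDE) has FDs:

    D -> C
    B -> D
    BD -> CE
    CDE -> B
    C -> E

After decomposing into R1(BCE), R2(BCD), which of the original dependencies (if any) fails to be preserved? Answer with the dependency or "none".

D → C lies within R2.
B → D lies within R2.
BD → CE: restricted closure across fragments reaches CE.
CDE → B: restricted closure across fragments reaches B.
C → E lies within R1.
Every dependency is enforceable on the fragments, so the decomposition is dependency-preserving.

none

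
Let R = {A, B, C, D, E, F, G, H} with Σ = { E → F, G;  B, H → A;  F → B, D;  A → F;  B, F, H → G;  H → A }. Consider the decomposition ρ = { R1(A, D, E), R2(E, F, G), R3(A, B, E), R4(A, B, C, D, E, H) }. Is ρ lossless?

Yes

Chase test. Columns are A, B, C, D, E, F, G, H; row i has aⱼ where attribute j ∈ Ri, else bᵢⱼ.
Initial tableau (one row per fragment):
  row 1: a1 b12 b13 a4 a5 b16 b17 b18
  row 2: b21 b22 b23 b24 a5 a6 a7 b28
  row 3: a1 a2 b33 b34 a5 b36 b37 b38
  row 4: a1 a2 a3 a4 a5 b46 b47 a8
Rows 1 and 2 agree on E; apply E→F, G and equate their F, G entries.
Rows 1 and 3 agree on E; apply E→F, G and equate their F, G entries.
Rows 1 and 4 agree on E; apply E→F, G and equate their F, G entries.
Rows 1 and 2 agree on F; apply F→B, D and equate their B, D entries.
Rows 1 and 3 agree on F; apply F→B, D and equate their B, D entries.
Row 4 is now all distinguished symbols — the join is lossless.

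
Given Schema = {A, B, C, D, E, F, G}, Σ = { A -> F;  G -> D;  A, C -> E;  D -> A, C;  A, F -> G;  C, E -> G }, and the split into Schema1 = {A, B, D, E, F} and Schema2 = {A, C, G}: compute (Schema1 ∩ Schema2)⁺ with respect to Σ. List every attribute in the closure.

A, C, D, E, F, G

Schema1 ∩ Schema2 = {A}.
A → F applies, adding F
A, F → G applies, adding G
G → D applies, adding D
D → A, C applies, adding C
A, C → E applies, adding E
Closure: {A, C, D, E, F, G}.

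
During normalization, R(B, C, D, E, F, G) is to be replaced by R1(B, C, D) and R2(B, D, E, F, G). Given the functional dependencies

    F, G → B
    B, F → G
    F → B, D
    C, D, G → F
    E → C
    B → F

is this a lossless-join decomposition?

No

Common attributes: R1 ∩ R2 = {B, D}.
Closure of {B, D}: B → F applies, adding F; B, F → G applies, adding G. So (B, D)⁺ = {B, D, F, G}.
The closure contains neither all of R1 = {B, C, D} nor all of R2 = {B, D, E, F, G}, so the common attributes are not a superkey of either fragment. The join is lossy.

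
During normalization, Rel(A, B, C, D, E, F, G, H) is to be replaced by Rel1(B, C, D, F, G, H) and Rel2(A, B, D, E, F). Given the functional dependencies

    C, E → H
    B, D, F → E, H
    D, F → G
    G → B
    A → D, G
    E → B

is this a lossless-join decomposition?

No

Common attributes: Rel1 ∩ Rel2 = {B, D, F}.
Closure of {B, D, F}: B, D, F → E, H applies, adding E, H; D, F → G applies, adding G. So (B, D, F)⁺ = {B, D, E, F, G, H}.
The closure contains neither all of Rel1 = {B, C, D, F, G, H} nor all of Rel2 = {A, B, D, E, F}, so the common attributes are not a superkey of either fragment. The join is lossy.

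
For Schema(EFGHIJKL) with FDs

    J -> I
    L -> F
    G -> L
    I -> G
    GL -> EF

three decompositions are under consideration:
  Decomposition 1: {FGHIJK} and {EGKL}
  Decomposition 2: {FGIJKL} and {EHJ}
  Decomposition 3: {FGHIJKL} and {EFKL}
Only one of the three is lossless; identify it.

Decomposition 1: common = {GK}, closure = {EFGKL} → lossless.
Decomposition 2: common = {J}, closure = {EFGIJL} → lossy.
Decomposition 3: common = {FKL}, closure = {FKL} → lossy.

Decomposition 1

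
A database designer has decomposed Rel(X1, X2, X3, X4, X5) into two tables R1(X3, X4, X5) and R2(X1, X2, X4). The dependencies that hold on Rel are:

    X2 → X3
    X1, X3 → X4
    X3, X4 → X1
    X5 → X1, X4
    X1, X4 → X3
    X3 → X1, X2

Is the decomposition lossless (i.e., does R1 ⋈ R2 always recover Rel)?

Common attributes: R1 ∩ R2 = {X4}.
No dependency enlarges {X4}, so (X4)⁺ = {X4}.
The closure contains neither all of R1 = {X3, X4, X5} nor all of R2 = {X1, X2, X4}, so the common attributes are not a superkey of either fragment. The join is lossy.

No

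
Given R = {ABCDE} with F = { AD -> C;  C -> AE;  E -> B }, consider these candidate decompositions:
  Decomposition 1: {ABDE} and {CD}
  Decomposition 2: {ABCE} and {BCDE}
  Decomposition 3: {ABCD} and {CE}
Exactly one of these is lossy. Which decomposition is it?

Decomposition 1

Decomposition 1: common = {D}, closure = {D} → lossy.
Decomposition 2: common = {BCE}, closure = {ABCE} → lossless.
Decomposition 3: common = {C}, closure = {ABCE} → lossless.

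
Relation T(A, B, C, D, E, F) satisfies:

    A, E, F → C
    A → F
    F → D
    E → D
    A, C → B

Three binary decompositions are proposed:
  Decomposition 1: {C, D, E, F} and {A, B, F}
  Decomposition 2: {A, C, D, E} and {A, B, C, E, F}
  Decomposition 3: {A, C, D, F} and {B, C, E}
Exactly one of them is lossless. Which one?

Decomposition 2

Decomposition 1: common = {F}, closure = {D, F} → lossy.
Decomposition 2: common = {A, C, E}, closure = {A, B, C, D, E, F} → lossless.
Decomposition 3: common = {C}, closure = {C} → lossy.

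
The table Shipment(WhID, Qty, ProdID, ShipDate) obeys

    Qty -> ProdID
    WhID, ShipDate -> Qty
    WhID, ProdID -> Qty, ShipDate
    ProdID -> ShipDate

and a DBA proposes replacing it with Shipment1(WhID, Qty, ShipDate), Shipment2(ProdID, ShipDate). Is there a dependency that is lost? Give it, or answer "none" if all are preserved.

Check Qty → ProdID: no single fragment contains all of {Qty, ProdID}, and the restricted closure of {Qty} across the fragments never reaches {ProdID}.
WhID, ShipDate → Qty is preserved.
WhID, ProdID → Qty, ShipDate is preserved.
ProdID → ShipDate is preserved.

Qty -> ProdID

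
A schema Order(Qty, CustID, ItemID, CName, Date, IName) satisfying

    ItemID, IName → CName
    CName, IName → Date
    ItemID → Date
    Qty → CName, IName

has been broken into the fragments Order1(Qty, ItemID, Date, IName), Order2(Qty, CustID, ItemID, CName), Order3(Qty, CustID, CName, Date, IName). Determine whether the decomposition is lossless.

Chase test. Columns are Qty, CustID, ItemID, CName, Date, IName; row i has aⱼ where attribute j ∈ Orderi, else bᵢⱼ.
Initial tableau (one row per fragment):
  row 1: a1 b12 a3 b14 a5 a6
  row 2: a1 a2 a3 a4 b25 b26
  row 3: a1 a2 b33 a4 a5 a6
Rows 1 and 2 agree on ItemID; apply ItemID→Date and equate their Date entries.
Rows 1 and 2 agree on Qty; apply Qty→CName, IName and equate their CName, IName entries.
Row 2 is now all distinguished symbols — the join is lossless.

Yes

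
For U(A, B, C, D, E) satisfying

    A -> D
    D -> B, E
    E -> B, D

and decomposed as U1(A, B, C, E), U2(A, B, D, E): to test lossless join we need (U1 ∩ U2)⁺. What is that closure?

U1 ∩ U2 = {A, B, E}.
A → D applies, adding D
Closure: {A, B, D, E}.

A, B, D, E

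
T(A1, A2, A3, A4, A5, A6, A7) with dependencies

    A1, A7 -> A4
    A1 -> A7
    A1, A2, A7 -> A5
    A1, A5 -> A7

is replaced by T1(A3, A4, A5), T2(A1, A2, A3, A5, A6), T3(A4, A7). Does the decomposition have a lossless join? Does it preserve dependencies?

lossy and not dependency-preserving

Lossless test (chase): applying each FD to every pair of rows produces no changes in the tableau, so no row becomes fully distinguished — the join is lossy.
Dependency preservation: the restricted closure of {A1, A7} across the fragments never reaches {A4}, so A1, A7 → A4 cannot be enforced without a join — not preserved.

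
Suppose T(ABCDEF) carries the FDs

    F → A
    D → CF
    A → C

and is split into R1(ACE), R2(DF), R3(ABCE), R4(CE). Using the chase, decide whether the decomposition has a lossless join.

No

Chase test. Columns are ABCDEF; row i has aⱼ where attribute j ∈ Ri, else bᵢⱼ.
Initial tableau (one row per fragment):
  row 1: a1 b12 a3 b14 a5 b16
  row 2: b21 b22 b23 a4 b25 a6
  row 3: a1 a2 a3 b34 a5 b36
  row 4: b41 b42 a3 b44 a5 b46
No row becomes fully distinguished — the join is lossy.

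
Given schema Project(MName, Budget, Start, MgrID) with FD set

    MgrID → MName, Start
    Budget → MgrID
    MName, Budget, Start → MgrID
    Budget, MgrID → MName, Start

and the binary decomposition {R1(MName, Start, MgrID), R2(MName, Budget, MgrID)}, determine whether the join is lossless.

Common attributes: R1 ∩ R2 = {MName, MgrID}.
Closure of {MName, MgrID}: MgrID → MName, Start applies, adding Start. So (MName, MgrID)⁺ = {MName, Start, MgrID}.
This closure contains every attribute of R1, so R1 ∩ R2 → R1. The join is lossless.

Yes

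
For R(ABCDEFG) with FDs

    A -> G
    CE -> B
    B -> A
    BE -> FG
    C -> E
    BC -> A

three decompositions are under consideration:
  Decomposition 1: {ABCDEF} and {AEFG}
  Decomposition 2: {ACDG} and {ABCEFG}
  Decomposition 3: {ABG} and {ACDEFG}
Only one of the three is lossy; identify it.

Decomposition 1: common = {AEF}, closure = {AEFG} → lossless.
Decomposition 2: common = {ACG}, closure = {ABCEFG} → lossless.
Decomposition 3: common = {AG}, closure = {AG} → lossy.

Decomposition 3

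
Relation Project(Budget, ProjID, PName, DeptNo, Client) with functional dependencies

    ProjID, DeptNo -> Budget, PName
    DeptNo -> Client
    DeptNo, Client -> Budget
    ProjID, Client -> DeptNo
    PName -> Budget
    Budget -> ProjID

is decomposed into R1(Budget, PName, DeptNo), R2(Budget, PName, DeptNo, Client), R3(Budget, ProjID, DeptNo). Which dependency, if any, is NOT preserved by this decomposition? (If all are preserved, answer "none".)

Check ProjID, Client → DeptNo: no single fragment contains all of {ProjID, DeptNo, Client}, and the restricted closure of {ProjID, Client} across the fragments never reaches {DeptNo}.
ProjID, DeptNo → Budget, PName is preserved.
DeptNo → Client is preserved.
DeptNo, Client → Budget is preserved.
PName → Budget is preserved.
Budget → ProjID is preserved.

ProjID, Client -> DeptNo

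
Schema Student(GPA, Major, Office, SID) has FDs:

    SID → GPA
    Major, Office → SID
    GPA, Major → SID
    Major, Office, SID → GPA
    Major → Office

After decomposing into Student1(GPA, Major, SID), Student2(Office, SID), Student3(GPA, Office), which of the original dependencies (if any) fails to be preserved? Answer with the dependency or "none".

Major → Office

Check Major → Office: no single fragment contains all of {Major, Office}, and the restricted closure of {Major} across the fragments never reaches {Office}.
SID → GPA is preserved.
Major, Office → SID is preserved.
GPA, Major → SID is preserved.
Major, Office, SID → GPA is preserved.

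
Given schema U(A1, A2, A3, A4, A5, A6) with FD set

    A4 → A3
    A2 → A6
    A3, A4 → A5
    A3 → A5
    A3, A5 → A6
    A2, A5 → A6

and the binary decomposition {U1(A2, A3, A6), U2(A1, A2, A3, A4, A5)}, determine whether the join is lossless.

Common attributes: U1 ∩ U2 = {A2, A3}.
Closure of {A2, A3}: A2 → A6 applies, adding A6; A3 → A5 applies, adding A5. So (A2, A3)⁺ = {A2, A3, A5, A6}.
This closure contains every attribute of U1, so U1 ∩ U2 → U1. The join is lossless.

Yes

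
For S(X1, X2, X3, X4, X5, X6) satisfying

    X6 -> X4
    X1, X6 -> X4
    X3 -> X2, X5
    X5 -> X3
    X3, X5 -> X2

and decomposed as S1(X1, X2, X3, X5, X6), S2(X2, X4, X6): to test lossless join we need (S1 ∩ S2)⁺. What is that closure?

S1 ∩ S2 = {X2, X6}.
X6 → X4 applies, adding X4
Closure: {X2, X4, X6}.

X2, X4, X6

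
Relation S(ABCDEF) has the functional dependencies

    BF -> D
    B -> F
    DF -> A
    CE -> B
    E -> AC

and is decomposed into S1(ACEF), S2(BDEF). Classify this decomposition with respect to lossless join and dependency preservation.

Lossless test: (EF)⁺ = {ABCDEF}, which contains all of one fragment — lossless.
Dependency preservation: the restricted closure of {DF} across the fragments never reaches {A}, so DF → A cannot be enforced without a join — not preserved.

lossless but not dependency-preserving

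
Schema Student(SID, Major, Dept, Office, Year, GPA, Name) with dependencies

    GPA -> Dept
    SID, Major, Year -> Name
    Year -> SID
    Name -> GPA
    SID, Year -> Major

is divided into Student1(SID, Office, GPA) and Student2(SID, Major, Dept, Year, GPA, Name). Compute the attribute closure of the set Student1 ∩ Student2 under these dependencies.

Student1 ∩ Student2 = {SID, GPA}.
GPA → Dept applies, adding Dept
Closure: {SID, Dept, GPA}.

SID, Dept, GPA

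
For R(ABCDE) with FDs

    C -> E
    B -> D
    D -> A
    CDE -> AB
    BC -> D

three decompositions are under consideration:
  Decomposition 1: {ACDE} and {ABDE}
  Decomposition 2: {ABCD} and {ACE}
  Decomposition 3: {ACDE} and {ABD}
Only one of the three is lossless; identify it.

Decomposition 1: common = {ADE}, closure = {ADE} → lossy.
Decomposition 2: common = {AC}, closure = {ACE} → lossless.
Decomposition 3: common = {AD}, closure = {AD} → lossy.

Decomposition 2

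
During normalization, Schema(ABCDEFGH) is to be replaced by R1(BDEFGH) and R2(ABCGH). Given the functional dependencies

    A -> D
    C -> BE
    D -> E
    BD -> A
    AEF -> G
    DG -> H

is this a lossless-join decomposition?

No

Common attributes: R1 ∩ R2 = {BGH}.
No dependency enlarges {BGH}, so (BGH)⁺ = {BGH}.
The closure contains neither all of R1 = {BDEFGH} nor all of R2 = {ABCGH}, so the common attributes are not a superkey of either fragment. The join is lossy.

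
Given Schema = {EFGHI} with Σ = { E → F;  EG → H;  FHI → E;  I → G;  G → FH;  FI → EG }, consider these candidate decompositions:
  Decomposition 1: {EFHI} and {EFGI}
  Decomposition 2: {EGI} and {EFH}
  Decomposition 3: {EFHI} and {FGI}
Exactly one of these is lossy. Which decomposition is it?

Decomposition 2

Decomposition 1: common = {EFI}, closure = {EFGHI} → lossless.
Decomposition 2: common = {E}, closure = {EF} → lossy.
Decomposition 3: common = {FI}, closure = {EFGHI} → lossless.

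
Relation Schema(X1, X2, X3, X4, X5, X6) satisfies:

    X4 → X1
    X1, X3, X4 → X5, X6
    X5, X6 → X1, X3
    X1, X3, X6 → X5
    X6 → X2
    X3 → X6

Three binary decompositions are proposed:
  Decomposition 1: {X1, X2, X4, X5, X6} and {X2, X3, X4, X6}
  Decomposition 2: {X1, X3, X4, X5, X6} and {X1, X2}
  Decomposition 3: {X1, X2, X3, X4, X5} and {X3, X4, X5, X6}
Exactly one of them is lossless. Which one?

Decomposition 1: common = {X2, X4, X6}, closure = {X1, X2, X4, X6} → lossy.
Decomposition 2: common = {X1}, closure = {X1} → lossy.
Decomposition 3: common = {X3, X4, X5}, closure = {X1, X2, X3, X4, X5, X6} → lossless.

Decomposition 3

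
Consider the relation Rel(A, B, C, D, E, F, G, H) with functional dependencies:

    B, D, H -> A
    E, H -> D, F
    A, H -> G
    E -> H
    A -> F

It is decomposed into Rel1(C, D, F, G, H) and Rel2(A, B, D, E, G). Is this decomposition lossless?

No

Common attributes: Rel1 ∩ Rel2 = {D, G}.
No dependency enlarges {D, G}, so (D, G)⁺ = {D, G}.
The closure contains neither all of Rel1 = {C, D, F, G, H} nor all of Rel2 = {A, B, D, E, G}, so the common attributes are not a superkey of either fragment. The join is lossy.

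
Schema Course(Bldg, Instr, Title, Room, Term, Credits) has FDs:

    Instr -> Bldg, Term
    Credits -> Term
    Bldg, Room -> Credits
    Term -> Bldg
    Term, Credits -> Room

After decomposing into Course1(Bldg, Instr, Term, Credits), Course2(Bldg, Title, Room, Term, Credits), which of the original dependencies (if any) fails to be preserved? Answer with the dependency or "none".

Instr → Bldg, Term lies within Course1.
Credits → Term lies within Course1.
Bldg, Room → Credits lies within Course2.
Term → Bldg lies within Course1.
Term, Credits → Room lies within Course2.
Every dependency is enforceable on the fragments, so the decomposition is dependency-preserving.

none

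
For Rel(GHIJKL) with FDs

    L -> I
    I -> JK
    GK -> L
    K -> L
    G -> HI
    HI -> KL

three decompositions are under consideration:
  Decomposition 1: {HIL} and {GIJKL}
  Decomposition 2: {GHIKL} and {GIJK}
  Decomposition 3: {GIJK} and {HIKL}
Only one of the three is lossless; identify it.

Decomposition 1: common = {IL}, closure = {IJKL} → lossy.
Decomposition 2: common = {GIK}, closure = {GHIJKL} → lossless.
Decomposition 3: common = {IK}, closure = {IJKL} → lossy.

Decomposition 2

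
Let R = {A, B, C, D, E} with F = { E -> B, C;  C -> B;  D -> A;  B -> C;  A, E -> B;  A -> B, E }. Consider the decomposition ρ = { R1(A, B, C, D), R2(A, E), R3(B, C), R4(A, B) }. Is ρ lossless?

Chase test. Columns are A, B, C, D, E; row i has aⱼ where attribute j ∈ Ri, else bᵢⱼ.
Initial tableau (one row per fragment):
  row 1: a1 a2 a3 a4 b15
  row 2: a1 b22 b23 b24 a5
  row 3: b31 a2 a3 b34 b35
  row 4: a1 a2 b43 b44 b45
Rows 1 and 4 agree on B; apply B→C and equate their C entries.
Rows 1 and 2 agree on A; apply A→B, E and equate their B, E entries.
Rows 1 and 4 agree on A; apply A→B, E and equate their B, E entries.
Rows 1 and 2 agree on E; apply E→B, C and equate their B, C entries.
Row 1 is now all distinguished symbols — the join is lossless.

Yes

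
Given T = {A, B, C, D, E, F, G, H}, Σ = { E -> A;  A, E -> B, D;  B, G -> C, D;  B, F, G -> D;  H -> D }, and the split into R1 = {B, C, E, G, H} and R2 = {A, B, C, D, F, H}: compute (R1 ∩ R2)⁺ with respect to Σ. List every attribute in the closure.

R1 ∩ R2 = {B, C, H}.
H → D applies, adding D
Closure: {B, C, D, H}.

B, C, D, H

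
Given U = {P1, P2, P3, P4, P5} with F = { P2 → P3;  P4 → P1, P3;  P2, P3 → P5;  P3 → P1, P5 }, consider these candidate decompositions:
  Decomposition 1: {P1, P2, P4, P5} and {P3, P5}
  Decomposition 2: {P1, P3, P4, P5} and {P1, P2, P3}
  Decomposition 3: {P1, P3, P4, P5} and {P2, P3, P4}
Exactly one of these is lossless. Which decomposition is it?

Decomposition 1: common = {P5}, closure = {P5} → lossy.
Decomposition 2: common = {P1, P3}, closure = {P1, P3, P5} → lossy.
Decomposition 3: common = {P3, P4}, closure = {P1, P3, P4, P5} → lossless.

Decomposition 3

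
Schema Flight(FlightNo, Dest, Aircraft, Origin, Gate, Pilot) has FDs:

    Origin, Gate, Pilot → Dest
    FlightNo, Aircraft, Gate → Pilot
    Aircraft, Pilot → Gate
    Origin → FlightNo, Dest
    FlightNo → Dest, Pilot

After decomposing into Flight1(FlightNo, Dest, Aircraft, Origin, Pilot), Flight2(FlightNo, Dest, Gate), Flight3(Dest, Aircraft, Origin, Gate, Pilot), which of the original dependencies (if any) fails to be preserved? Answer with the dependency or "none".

Origin, Gate, Pilot → Dest lies within Flight3.
FlightNo, Aircraft, Gate → Pilot: restricted closure across fragments reaches Pilot.
Aircraft, Pilot → Gate lies within Flight3.
Origin → FlightNo, Dest lies within Flight1.
FlightNo → Dest, Pilot lies within Flight1.
Every dependency is enforceable on the fragments, so the decomposition is dependency-preserving.

none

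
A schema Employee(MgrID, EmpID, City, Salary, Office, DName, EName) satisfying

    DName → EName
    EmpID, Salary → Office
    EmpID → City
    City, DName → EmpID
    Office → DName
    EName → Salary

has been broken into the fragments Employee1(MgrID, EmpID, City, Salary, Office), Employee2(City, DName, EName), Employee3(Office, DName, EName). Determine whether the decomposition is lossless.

Chase test. Columns are MgrID, EmpID, City, Salary, Office, DName, EName; row i has aⱼ where attribute j ∈ Employeei, else bᵢⱼ.
Initial tableau (one row per fragment):
  row 1: a1 a2 a3 a4 a5 b16 b17
  row 2: b21 b22 a3 b24 b25 a6 a7
  row 3: b31 b32 b33 b34 a5 a6 a7
Rows 1 and 3 agree on Office; apply Office→DName and equate their DName entries.
Rows 2 and 3 agree on EName; apply EName→Salary and equate their Salary entries.
Rows 1 and 2 agree on DName; apply DName→EName and equate their EName entries.
Rows 1 and 2 agree on City, DName; apply City, DName→EmpID and equate their EmpID entries.
Rows 1 and 2 agree on EName; apply EName→Salary and equate their Salary entries.
Rows 1 and 2 agree on EmpID, Salary; apply EmpID, Salary→Office and equate their Office entries.
Row 1 is now all distinguished symbols — the join is lossless.

Yes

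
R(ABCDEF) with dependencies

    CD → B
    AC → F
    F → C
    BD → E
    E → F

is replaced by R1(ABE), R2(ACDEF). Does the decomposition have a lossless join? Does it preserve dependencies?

Lossless test: (AE)⁺ = {ACEF}, which is a superkey of neither fragment — lossy.
Dependency preservation: the restricted closure of {CD} across the fragments never reaches {B}, so CD → B cannot be enforced without a join — not preserved.

lossy and not dependency-preserving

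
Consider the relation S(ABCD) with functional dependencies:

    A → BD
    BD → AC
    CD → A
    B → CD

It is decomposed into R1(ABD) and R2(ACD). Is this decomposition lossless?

Common attributes: R1 ∩ R2 = {AD}.
Closure of {AD}: A → BD applies, adding B; BD → AC applies, adding C. So (AD)⁺ = {ABCD}.
This closure contains every attribute of R1, so R1 ∩ R2 → R1. The join is lossless.

Yes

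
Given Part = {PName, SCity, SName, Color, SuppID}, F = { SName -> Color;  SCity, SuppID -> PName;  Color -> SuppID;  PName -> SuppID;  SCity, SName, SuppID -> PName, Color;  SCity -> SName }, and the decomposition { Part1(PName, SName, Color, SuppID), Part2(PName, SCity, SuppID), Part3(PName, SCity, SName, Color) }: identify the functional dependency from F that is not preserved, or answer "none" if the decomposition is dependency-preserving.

SName → Color lies within Part1.
SCity, SuppID → PName lies within Part2.
Color → SuppID lies within Part1.
PName → SuppID lies within Part1.
SCity, SName, SuppID → PName, Color: restricted closure across fragments reaches PName, Color.
SCity → SName lies within Part3.
Every dependency is enforceable on the fragments, so the decomposition is dependency-preserving.

none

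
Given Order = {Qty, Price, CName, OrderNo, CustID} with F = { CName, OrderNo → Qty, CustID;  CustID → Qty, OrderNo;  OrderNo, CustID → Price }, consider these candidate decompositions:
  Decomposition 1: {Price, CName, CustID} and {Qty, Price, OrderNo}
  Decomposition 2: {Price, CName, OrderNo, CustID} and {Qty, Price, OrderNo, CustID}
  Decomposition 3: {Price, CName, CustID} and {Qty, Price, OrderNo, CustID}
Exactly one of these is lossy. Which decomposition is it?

Decomposition 1

Decomposition 1: common = {Price}, closure = {Price} → lossy.
Decomposition 2: common = {Price, OrderNo, CustID}, closure = {Qty, Price, OrderNo, CustID} → lossless.
Decomposition 3: common = {Price, CustID}, closure = {Qty, Price, OrderNo, CustID} → lossless.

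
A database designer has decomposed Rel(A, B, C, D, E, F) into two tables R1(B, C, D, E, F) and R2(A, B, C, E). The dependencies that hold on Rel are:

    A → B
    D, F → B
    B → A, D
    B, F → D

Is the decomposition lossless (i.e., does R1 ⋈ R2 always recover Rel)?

Yes

Common attributes: R1 ∩ R2 = {B, C, E}.
Closure of {B, C, E}: B → A, D applies, adding A, D. So (B, C, E)⁺ = {A, B, C, D, E}.
This closure contains every attribute of R2, so R1 ∩ R2 → R2. The join is lossless.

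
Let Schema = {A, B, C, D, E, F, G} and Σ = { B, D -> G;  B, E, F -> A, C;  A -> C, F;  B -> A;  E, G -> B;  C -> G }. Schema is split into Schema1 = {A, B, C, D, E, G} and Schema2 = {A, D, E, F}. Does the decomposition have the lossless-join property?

Common attributes: Schema1 ∩ Schema2 = {A, D, E}.
Closure of {A, D, E}: A → C, F applies, adding C, F; C → G applies, adding G; E, G → B applies, adding B. So (A, D, E)⁺ = {A, B, C, D, E, F, G}.
This closure contains every attribute of Schema1, so Schema1 ∩ Schema2 → Schema1. The join is lossless.

Yes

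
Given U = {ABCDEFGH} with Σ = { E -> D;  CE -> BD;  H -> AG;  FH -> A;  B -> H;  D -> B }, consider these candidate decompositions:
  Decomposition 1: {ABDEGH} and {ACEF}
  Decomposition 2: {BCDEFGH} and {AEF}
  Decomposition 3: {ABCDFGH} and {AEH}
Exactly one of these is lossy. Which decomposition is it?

Decomposition 3

Decomposition 1: common = {AE}, closure = {ABDEGH} → lossless.
Decomposition 2: common = {EF}, closure = {ABDEFGH} → lossless.
Decomposition 3: common = {AH}, closure = {AGH} → lossy.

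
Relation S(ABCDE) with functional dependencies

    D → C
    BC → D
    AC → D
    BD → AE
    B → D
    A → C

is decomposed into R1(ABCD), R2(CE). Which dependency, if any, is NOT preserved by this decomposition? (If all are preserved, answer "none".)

BD → AE

Check BD → AE: no single fragment contains all of {ABDE}, and the restricted closure of {BD} across the fragments never reaches {AE}.
D → C is preserved.
BC → D is preserved.
AC → D is preserved.
B → D is preserved.
A → C is preserved.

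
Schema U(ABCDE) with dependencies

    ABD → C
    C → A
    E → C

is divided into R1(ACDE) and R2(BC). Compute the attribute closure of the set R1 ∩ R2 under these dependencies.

AC

R1 ∩ R2 = {C}.
C → A applies, adding A
Closure: {AC}.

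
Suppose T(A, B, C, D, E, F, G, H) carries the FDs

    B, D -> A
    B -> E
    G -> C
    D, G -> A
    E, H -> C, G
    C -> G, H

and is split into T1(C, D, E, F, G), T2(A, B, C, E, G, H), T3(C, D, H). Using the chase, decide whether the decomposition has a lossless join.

Chase test. Columns are A, B, C, D, E, F, G, H; row i has aⱼ where attribute j ∈ Ti, else bᵢⱼ.
Initial tableau (one row per fragment):
  row 1: b11 b12 a3 a4 a5 a6 a7 b18
  row 2: a1 a2 a3 b24 a5 b26 a7 a8
  row 3: b31 b32 a3 a4 b35 b36 b37 a8
Rows 1 and 2 agree on C; apply C→G, H and equate their G, H entries.
Rows 1 and 3 agree on C; apply C→G, H and equate their G, H entries.
Rows 1 and 3 agree on D, G; apply D, G→A and equate their A entries.
No row becomes fully distinguished — the join is lossy.

No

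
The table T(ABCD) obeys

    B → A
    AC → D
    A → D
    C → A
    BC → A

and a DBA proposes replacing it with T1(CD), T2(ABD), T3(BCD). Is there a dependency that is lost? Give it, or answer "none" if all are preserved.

C → A

Check C → A: no single fragment contains all of {AC}, and the restricted closure of {C} across the fragments never reaches {A}.
B → A is preserved.
AC → D is preserved.
A → D is preserved.
BC → A is preserved.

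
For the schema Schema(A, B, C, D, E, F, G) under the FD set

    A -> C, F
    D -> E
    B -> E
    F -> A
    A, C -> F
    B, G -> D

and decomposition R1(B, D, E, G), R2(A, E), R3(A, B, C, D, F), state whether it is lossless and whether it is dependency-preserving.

lossy but dependency-preserving

Lossless test (chase): Rows 2 and 3 agree on A; apply A→C, F and equate their C, F entries. Rows 1 and 3 agree on D; apply D→E and equate their E entries. No row becomes fully distinguished — the join is lossy.
Dependency preservation: every FD's attributes lie within a single fragment, so each can be enforced locally — preserved.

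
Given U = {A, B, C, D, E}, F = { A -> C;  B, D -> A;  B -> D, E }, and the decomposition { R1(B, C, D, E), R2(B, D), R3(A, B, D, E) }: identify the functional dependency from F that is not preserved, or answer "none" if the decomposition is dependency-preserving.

A -> C

Check A → C: no single fragment contains all of {A, C}, and the restricted closure of {A} across the fragments never reaches {C}.
B, D → A is preserved.
B → D, E is preserved.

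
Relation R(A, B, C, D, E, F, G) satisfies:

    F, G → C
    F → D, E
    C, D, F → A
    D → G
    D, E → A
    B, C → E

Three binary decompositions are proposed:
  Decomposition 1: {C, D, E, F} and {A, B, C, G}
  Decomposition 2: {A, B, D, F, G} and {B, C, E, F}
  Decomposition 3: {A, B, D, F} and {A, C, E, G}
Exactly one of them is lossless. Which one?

Decomposition 2

Decomposition 1: common = {C}, closure = {C} → lossy.
Decomposition 2: common = {B, F}, closure = {A, B, C, D, E, F, G} → lossless.
Decomposition 3: common = {A}, closure = {A} → lossy.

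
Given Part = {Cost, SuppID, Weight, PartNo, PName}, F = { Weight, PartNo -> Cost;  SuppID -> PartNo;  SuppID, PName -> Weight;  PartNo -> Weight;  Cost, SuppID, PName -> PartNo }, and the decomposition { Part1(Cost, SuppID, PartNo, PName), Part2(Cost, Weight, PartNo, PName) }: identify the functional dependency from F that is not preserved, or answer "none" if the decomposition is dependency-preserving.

none

Weight, PartNo → Cost lies within Part2.
SuppID → PartNo lies within Part1.
SuppID, PName → Weight: restricted closure across fragments reaches Weight.
PartNo → Weight lies within Part2.
Cost, SuppID, PName → PartNo lies within Part1.
Every dependency is enforceable on the fragments, so the decomposition is dependency-preserving.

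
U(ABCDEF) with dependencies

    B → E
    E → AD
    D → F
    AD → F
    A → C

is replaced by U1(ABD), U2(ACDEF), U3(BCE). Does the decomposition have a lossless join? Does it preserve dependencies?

Lossless test (chase): Rows 1 and 3 agree on B; apply B→E and equate their E entries. Rows 1 and 3 agree on E; apply E→AD and equate their AD entries. Rows 1 and 2 agree on D; apply D→F and equate their F entries. Rows 1 and 3 agree on D; apply D→F and equate their F entries. Rows 1 and 2 agree on A; apply A→C and equate their C entries. Row 1 is now all distinguished symbols — the join is lossless.
Dependency preservation: every FD's attributes lie within a single fragment, so each can be enforced locally — preserved.

lossless and dependency-preserving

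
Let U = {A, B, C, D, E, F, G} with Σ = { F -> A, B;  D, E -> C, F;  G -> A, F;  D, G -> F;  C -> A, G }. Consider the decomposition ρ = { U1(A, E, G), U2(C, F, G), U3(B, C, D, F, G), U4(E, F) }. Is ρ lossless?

Chase test. Columns are A, B, C, D, E, F, G; row i has aⱼ where attribute j ∈ Ui, else bᵢⱼ.
Initial tableau (one row per fragment):
  row 1: a1 b12 b13 b14 a5 b16 a7
  row 2: b21 b22 a3 b24 b25 a6 a7
  row 3: b31 a2 a3 a4 b35 a6 a7
  row 4: b41 b42 b43 b44 a5 a6 b47
Rows 2 and 3 agree on F; apply F→A, B and equate their A, B entries.
Rows 2 and 4 agree on F; apply F→A, B and equate their A, B entries.
Rows 1 and 2 agree on G; apply G→A, F and equate their A, F entries.
Rows 1 and 2 agree on F; apply F→A, B and equate their A, B entries.
No row becomes fully distinguished — the join is lossy.

No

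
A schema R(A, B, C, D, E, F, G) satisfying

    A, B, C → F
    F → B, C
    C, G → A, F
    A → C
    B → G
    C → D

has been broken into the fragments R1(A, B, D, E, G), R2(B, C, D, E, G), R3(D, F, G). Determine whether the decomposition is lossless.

Chase test. Columns are A, B, C, D, E, F, G; row i has aⱼ where attribute j ∈ Ri, else bᵢⱼ.
Initial tableau (one row per fragment):
  row 1: a1 a2 b13 a4 a5 b16 a7
  row 2: b21 a2 a3 a4 a5 b26 a7
  row 3: b31 b32 b33 a4 b35 a6 a7
No row becomes fully distinguished — the join is lossy.

No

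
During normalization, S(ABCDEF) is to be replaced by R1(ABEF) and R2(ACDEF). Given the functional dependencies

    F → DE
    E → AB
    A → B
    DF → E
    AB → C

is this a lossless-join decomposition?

Yes

Common attributes: R1 ∩ R2 = {AEF}.
Closure of {AEF}: F → DE applies, adding D; E → AB applies, adding B; AB → C applies, adding C. So (AEF)⁺ = {ABCDEF}.
This closure contains every attribute of R1, so R1 ∩ R2 → R1. The join is lossless.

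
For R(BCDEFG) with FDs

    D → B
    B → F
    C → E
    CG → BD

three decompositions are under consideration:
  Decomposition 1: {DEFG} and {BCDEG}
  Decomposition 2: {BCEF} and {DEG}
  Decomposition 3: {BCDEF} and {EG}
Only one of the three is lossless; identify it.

Decomposition 1

Decomposition 1: common = {DEG}, closure = {BDEFG} → lossless.
Decomposition 2: common = {E}, closure = {E} → lossy.
Decomposition 3: common = {E}, closure = {E} → lossy.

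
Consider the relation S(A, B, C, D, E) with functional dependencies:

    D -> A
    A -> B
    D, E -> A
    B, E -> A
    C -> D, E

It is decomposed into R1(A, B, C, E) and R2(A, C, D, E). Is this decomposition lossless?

Common attributes: R1 ∩ R2 = {A, C, E}.
Closure of {A, C, E}: A → B applies, adding B; C → D, E applies, adding D. So (A, C, E)⁺ = {A, B, C, D, E}.
This closure contains every attribute of R1, so R1 ∩ R2 → R1. The join is lossless.

Yes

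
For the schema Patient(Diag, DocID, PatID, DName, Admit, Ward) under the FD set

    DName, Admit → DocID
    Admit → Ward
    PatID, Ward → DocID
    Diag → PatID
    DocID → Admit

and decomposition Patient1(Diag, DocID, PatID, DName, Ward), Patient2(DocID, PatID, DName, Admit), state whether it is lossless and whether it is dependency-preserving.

Lossless test: (DocID, PatID, DName)⁺ = {DocID, PatID, DName, Admit, Ward}, which contains all of one fragment — lossless.
Dependency preservation: the restricted closure of {Admit} across the fragments never reaches {Ward}, so Admit → Ward cannot be enforced without a join — not preserved.

lossless but not dependency-preserving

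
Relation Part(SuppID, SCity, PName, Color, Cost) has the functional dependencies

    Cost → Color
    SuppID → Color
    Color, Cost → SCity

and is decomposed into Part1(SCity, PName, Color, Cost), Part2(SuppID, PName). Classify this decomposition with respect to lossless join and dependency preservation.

Lossless test: (PName)⁺ = {PName}, which is a superkey of neither fragment — lossy.
Dependency preservation: the restricted closure of {SuppID} across the fragments never reaches {Color}, so SuppID → Color cannot be enforced without a join — not preserved.

lossy and not dependency-preserving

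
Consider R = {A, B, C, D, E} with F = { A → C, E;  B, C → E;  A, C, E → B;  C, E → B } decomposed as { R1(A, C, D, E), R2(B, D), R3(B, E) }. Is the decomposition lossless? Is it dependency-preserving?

lossy and not dependency-preserving

Lossless test (chase): applying each FD to every pair of rows produces no changes in the tableau, so no row becomes fully distinguished — the join is lossy.
Dependency preservation: the restricted closure of {B, C} across the fragments never reaches {E}, so B, C → E cannot be enforced without a join — not preserved.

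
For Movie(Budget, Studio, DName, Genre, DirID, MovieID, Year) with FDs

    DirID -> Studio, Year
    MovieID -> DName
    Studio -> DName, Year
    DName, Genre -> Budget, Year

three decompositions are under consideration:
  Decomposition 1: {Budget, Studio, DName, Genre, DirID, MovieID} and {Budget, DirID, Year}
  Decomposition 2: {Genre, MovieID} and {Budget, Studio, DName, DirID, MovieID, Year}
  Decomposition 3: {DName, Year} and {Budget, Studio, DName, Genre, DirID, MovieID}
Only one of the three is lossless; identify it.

Decomposition 1: common = {Budget, DirID}, closure = {Budget, Studio, DName, DirID, Year} → lossless.
Decomposition 2: common = {MovieID}, closure = {DName, MovieID} → lossy.
Decomposition 3: common = {DName}, closure = {DName} → lossy.

Decomposition 1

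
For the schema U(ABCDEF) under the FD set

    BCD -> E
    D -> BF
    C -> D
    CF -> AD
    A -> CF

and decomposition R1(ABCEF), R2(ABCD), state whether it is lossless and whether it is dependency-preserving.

lossless but not dependency-preserving

Lossless test: (ABC)⁺ = {ABCDEF}, which contains all of one fragment — lossless.
Dependency preservation: the restricted closure of {D} across the fragments never reaches {BF}, so D → BF cannot be enforced without a join — not preserved.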